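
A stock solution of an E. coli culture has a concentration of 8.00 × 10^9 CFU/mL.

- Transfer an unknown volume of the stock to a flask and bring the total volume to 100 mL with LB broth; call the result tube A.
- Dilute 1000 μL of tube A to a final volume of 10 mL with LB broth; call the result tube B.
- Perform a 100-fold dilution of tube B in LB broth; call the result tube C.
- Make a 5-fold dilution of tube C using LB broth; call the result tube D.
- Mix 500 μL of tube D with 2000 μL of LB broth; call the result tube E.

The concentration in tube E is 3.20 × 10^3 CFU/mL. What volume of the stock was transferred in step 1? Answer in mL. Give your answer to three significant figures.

Step 1: v brought to 100 mL → factor = 100 mL/v
Step 2: 1000 μL brought to 10 mL → factor 10000/1000 = 10
Step 3: 100-fold → factor 100
Step 4: 5-fold → factor 5
Step 5: 500 μL + 2000 μL = 2500 μL total → factor 2500/500 = 5
Product of known-step factors = 25000
Overall factor = 8.00 × 10^9 CFU/mL / (3.20 × 10^3 CFU/mL) = 2.5 × 10^6
Step-1 factor = 2.5 × 10^6 / 25000 = 100
v = 100 mL / 100 = 1.00 mL

1.00 mL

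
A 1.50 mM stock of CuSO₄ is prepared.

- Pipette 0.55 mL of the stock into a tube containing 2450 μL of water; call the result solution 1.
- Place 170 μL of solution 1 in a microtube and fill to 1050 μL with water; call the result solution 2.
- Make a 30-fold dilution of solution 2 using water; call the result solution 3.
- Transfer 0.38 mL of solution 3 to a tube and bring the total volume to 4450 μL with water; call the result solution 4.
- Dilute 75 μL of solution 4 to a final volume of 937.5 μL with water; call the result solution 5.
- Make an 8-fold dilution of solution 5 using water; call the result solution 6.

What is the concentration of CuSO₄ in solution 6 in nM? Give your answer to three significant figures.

1.27 nM

Step 1: 0.55 mL + 2450 μL = 3 mL total → factor 3/0.55 = 5.4545
Step 2: 170 μL brought to 1050 μL → factor 1050/170 = 6.1765
Step 3: 30-fold → factor 30
Step 4: 0.38 mL brought to 4450 μL → factor 4.45/0.38 = 11.711
Step 5: 75 μL brought to 937.5 μL → factor 937.5/75 = 12.5
Step 6: 8-fold → factor 8
Overall dilution factor = 5.4545 × 6.1765 × 30 × 11.711 × 12.5 × 8 = 1.1836 × 10^6
Final = 1.50 mM / 1.1836 × 10^6 = 1.267 × 10^-6 mM = 1.27 nM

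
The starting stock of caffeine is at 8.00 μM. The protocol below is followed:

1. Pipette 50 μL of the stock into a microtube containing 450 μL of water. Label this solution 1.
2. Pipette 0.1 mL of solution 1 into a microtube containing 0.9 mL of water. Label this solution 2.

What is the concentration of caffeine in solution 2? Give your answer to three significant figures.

Step 1: 50 μL + 450 μL = 500 μL total → factor 500/50 = 10
Step 2: 0.1 mL + 0.9 mL = 1 mL total → factor 1/0.1 = 10
Overall dilution factor = 10 × 10 = 100
Final = 8.00 μM / 100 = 0.0800 μM

0.0800 μM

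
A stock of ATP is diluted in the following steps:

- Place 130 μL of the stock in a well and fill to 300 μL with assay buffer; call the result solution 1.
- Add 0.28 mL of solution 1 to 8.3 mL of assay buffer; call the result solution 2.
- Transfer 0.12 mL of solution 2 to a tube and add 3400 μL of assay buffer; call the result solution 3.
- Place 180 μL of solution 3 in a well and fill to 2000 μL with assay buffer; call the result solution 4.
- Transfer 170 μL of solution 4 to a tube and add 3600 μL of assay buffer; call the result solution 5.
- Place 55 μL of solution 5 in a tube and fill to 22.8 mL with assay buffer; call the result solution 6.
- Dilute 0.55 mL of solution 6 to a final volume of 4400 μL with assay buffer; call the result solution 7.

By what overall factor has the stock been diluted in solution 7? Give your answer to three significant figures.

1.70 × 10^9

Step 1: 130 μL brought to 300 μL → factor 300/130 = 2.3077
Step 2: 0.28 mL + 8.3 mL = 8.58 mL total → factor 8.58/0.28 = 30.643
Step 3: 0.12 mL + 3400 μL = 3.52 mL total → factor 3.52/0.12 = 29.333
Step 4: 180 μL brought to 2000 μL → factor 2000/180 = 11.111
Step 5: 170 μL + 3600 μL = 3770 μL total → factor 3770/170 = 22.176
Step 6: 55 μL brought to 22.8 mL → factor 22800/55 = 414.55
Step 7: 0.55 mL brought to 4400 μL → factor 4.4/0.55 = 8
Overall dilution factor = 2.3077 × 30.643 × 29.333 × 11.111 × 22.176 × 414.55 × 8 = 1.695 × 10^9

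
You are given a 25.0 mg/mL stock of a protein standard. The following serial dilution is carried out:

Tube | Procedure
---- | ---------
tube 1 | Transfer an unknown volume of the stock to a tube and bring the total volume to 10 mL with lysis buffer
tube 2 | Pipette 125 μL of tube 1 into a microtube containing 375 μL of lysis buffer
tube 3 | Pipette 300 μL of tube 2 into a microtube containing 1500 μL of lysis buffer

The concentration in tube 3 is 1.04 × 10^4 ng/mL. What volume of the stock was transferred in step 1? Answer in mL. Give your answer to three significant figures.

Step 1: v brought to 10 mL → factor = 10 mL/v
Step 2: 125 μL + 375 μL = 500 μL total → factor 500/125 = 4
Step 3: 300 μL + 1500 μL = 1800 μL total → factor 1800/300 = 6
Product of known-step factors = 24
Overall factor = 25.0 mg/mL / (1.04 × 10^4 ng/mL) = 2403.8
Step-1 factor = 2403.8 / 24 = 100.16
v = 10 mL / 100.16 = 0.0998 mL

0.0998 mL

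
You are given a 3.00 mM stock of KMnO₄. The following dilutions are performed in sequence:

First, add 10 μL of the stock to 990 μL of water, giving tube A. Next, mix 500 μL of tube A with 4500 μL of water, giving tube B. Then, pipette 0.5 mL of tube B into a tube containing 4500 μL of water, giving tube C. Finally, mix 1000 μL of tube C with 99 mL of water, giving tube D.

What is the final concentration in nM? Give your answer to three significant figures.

Step 1: 10 μL + 990 μL = 1000 μL total → factor 1000/10 = 100
Step 2: 500 μL + 4500 μL = 5000 μL total → factor 5000/500 = 10
Step 3: 0.5 mL + 4500 μL = 5 mL total → factor 5/0.5 = 10
Step 4: 1000 μL + 99 mL = 1 × 10^5 μL total → factor 1 × 10^5/1000 = 100
Overall dilution factor = 100 × 10 × 10 × 100 = 1 × 10^6
Final = 3.00 mM / 1 × 10^6 = 3.000 × 10^-6 mM = 3.00 nM

3.00 nM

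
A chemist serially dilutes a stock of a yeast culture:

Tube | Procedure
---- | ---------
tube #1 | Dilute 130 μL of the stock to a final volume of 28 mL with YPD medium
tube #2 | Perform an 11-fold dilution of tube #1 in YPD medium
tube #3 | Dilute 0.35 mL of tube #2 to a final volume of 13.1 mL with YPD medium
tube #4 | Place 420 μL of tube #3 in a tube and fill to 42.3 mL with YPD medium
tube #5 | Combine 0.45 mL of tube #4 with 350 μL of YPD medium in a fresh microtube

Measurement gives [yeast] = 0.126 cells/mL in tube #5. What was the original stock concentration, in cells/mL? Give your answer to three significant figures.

Step 1: 130 μL brought to 28 mL → factor 28000/130 = 215.38
Step 2: 11-fold → factor 11
Step 3: 0.35 mL brought to 13.1 mL → factor 13.1/0.35 = 37.429
Step 4: 420 μL brought to 42.3 mL → factor 42300/420 = 100.71
Step 5: 0.45 mL + 350 μL = 0.8 mL total → factor 0.8/0.45 = 1.7778
Overall dilution factor = 215.38 × 11 × 37.429 × 100.71 × 1.7778 = 1.5877 × 10^7
Stock = 0.126 cells/mL × 1.5877 × 10^7 = 2.00 × 10^6 cells/mL

2.00 × 10^6 cells/mL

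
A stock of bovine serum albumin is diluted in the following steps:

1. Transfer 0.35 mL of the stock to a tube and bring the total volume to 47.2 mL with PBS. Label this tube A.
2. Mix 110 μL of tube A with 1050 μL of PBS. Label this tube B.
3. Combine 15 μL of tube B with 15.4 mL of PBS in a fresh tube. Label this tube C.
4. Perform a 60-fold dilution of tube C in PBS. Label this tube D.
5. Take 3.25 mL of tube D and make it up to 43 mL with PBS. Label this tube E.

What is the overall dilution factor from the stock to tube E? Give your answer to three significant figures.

Step 1: 0.35 mL brought to 47.2 mL → factor 47.2/0.35 = 134.86
Step 2: 110 μL + 1050 μL = 1160 μL total → factor 1160/110 = 10.545
Step 3: 15 μL + 15.4 mL = 15415 μL total → factor 15415/15 = 1027.7
Step 4: 60-fold → factor 60
Step 5: 3.25 mL brought to 43 mL → factor 43/3.25 = 13.231
Overall dilution factor = 134.86 × 10.545 × 1027.7 × 60 × 13.231 = 1.1602 × 10^9

1.16 × 10^9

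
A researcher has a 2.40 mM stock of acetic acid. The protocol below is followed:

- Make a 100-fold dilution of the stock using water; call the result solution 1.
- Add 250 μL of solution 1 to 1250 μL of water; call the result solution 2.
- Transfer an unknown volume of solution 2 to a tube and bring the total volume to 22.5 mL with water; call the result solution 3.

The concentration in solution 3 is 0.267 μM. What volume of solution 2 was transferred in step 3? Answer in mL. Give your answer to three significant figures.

1.50 mL

Step 1: 100-fold → factor 100
Step 2: 250 μL + 1250 μL = 1500 μL total → factor 1500/250 = 6
Step 3: v brought to 22.5 mL → factor = 22.5 mL/v
Product of known-step factors = 600
Overall factor = 2.40 mM / (0.267 μM) = 8988.8
Step-3 factor = 8988.8 / 600 = 14.981
v = 22.5 mL / 14.981 = 1.50 mL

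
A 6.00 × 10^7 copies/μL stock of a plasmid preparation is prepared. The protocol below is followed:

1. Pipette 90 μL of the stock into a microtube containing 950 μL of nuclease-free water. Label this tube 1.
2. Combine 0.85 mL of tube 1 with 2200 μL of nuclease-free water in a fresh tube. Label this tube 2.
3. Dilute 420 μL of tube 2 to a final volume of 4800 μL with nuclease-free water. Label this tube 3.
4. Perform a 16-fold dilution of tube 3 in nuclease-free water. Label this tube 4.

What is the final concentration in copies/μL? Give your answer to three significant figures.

7.91 × 10^3 copies/μL

Step 1: 90 μL + 950 μL = 1040 μL total → factor 1040/90 = 11.556
Step 2: 0.85 mL + 2200 μL = 3.05 mL total → factor 3.05/0.85 = 3.5882
Step 3: 420 μL brought to 4800 μL → factor 4800/420 = 11.429
Step 4: 16-fold → factor 16
Overall dilution factor = 11.556 × 3.5882 × 11.429 × 16 = 7582
Final = 6.00 × 10^7 copies/μL / 7582 = 7.91 × 10^3 copies/μL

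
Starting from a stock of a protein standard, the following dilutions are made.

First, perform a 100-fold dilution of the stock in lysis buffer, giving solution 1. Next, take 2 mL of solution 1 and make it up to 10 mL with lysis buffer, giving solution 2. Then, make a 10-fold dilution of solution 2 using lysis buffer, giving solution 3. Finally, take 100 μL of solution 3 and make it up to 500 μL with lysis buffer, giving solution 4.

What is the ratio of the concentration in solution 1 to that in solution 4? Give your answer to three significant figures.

Step 1: 100-fold → factor 100
Step 2: 2 mL brought to 10 mL → factor 10/2 = 5
Step 3: 10-fold → factor 10
Step 4: 100 μL brought to 500 μL → factor 500/100 = 5
Dilution factor to solution 1 = 100; to solution 4 = 25000
[solution 1]/[solution 4] = (factor to solution 4)/(factor to solution 1) = 25000/100 = 250

250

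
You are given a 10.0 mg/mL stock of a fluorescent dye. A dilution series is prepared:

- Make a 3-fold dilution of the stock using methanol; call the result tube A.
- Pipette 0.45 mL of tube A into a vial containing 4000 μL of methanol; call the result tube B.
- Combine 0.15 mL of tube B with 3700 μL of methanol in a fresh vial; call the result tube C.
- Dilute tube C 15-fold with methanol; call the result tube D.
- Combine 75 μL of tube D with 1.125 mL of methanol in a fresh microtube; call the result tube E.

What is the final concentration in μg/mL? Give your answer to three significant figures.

Step 1: 3-fold → factor 3
Step 2: 0.45 mL + 4000 μL = 4.45 mL total → factor 4.45/0.45 = 9.8889
Step 3: 0.15 mL + 3700 μL = 3.85 mL total → factor 3.85/0.15 = 25.667
Step 4: 15-fold → factor 15
Step 5: 75 μL + 1.125 mL = 1200 μL total → factor 1200/75 = 16
Overall dilution factor = 3 × 9.8889 × 25.667 × 15 × 16 = 1.8275 × 10^5
Final = 10.0 mg/mL / 1.8275 × 10^5 = 5.472 × 10^-5 mg/mL = 0.0547 μg/mL

0.0547 μg/mL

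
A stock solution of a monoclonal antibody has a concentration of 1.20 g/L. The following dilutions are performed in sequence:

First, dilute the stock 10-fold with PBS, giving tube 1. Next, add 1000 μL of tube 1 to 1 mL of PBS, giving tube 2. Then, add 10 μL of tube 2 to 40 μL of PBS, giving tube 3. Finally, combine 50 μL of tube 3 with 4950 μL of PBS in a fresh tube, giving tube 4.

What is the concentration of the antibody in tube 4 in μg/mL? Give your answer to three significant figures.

Step 1: 10-fold → factor 10
Step 2: 1000 μL + 1 mL = 2000 μL total → factor 2000/1000 = 2
Step 3: 10 μL + 40 μL = 50 μL total → factor 50/10 = 5
Step 4: 50 μL + 4950 μL = 5000 μL total → factor 5000/50 = 100
Overall dilution factor = 10 × 2 × 5 × 100 = 10000
Final = 1.20 g/L / 10000 = 0.0001200 g/L = 0.120 μg/mL

0.120 μg/mL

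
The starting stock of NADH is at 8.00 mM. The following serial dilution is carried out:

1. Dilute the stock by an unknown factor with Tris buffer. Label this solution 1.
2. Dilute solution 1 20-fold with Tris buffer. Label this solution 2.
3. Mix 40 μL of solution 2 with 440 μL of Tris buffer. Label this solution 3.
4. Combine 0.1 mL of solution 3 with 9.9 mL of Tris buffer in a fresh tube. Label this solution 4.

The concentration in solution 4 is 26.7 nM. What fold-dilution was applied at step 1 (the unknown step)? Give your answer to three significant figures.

12.5-fold

Step 1: unknown factor x
Step 2: 20-fold → factor 20
Step 3: 40 μL + 440 μL = 480 μL total → factor 480/40 = 12
Step 4: 0.1 mL + 9.9 mL = 10 mL total → factor 10/0.1 = 100
Product of known-step factors = 24000
Overall factor = 8.00 mM / (26.7 nM) = 2.9963 × 10^5
x = 2.9963 × 10^5 / 24000 = 12.5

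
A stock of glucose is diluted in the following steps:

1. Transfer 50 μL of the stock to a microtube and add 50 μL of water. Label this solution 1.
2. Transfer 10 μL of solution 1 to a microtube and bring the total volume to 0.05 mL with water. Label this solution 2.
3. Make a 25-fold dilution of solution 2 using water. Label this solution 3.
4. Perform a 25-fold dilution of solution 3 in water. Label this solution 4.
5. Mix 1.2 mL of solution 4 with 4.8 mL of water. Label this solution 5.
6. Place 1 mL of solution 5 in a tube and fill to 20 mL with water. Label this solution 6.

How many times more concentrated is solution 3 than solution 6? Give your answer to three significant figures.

Step 1: 50 μL + 50 μL = 100 μL total → factor 100/50 = 2
Step 2: 10 μL brought to 0.05 mL → factor 50/10 = 5
Step 3: 25-fold → factor 25
Step 4: 25-fold → factor 25
Step 5: 1.2 mL + 4.8 mL = 6 mL total → factor 6/1.2 = 5
Step 6: 1 mL brought to 20 mL → factor 20/1 = 20
Dilution factor to solution 3 = 250; to solution 6 = 6.25 × 10^5
[solution 3]/[solution 6] = (factor to solution 6)/(factor to solution 3) = 6.25 × 10^5/250 = 2.50 × 10^3

2.50 × 10^3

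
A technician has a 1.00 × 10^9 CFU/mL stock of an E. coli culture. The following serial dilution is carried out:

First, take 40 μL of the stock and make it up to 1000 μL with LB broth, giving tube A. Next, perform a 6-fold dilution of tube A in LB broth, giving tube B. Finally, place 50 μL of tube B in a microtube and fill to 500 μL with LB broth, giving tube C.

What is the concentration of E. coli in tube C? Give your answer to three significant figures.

Step 1: 40 μL brought to 1000 μL → factor 1000/40 = 25
Step 2: 6-fold → factor 6
Step 3: 50 μL brought to 500 μL → factor 500/50 = 10
Overall dilution factor = 25 × 6 × 10 = 1500
Final = 1.00 × 10^9 CFU/mL / 1500 = 6.67 × 10^5 CFU/mL

6.67 × 10^5 CFU/mL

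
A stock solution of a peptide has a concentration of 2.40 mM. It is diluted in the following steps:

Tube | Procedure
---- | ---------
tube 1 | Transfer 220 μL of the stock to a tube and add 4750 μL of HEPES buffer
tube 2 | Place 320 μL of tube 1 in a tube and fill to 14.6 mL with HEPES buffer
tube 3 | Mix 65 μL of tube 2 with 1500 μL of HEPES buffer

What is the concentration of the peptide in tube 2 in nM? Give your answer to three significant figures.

2.33 × 10^3 nM

Step 1: 220 μL + 4750 μL = 4970 μL total → factor 4970/220 = 22.591
Step 2: 320 μL brought to 14.6 mL → factor 14600/320 = 45.625
Dilution factor through tube 2 = 22.591 × 45.625 = 1030.7
[tube 2] = 2.40 mM / 1030.7 = 0.002328 mM = 2.33 × 10^3 nM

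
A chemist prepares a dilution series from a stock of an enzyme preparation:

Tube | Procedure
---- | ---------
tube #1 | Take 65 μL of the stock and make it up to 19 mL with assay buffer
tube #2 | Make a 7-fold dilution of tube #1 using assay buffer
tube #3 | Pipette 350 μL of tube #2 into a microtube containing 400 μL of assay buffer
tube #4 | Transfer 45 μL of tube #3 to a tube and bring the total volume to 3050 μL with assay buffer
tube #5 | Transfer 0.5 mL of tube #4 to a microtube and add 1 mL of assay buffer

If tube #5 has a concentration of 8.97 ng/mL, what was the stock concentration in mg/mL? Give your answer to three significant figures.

Step 1: 65 μL brought to 19 mL → factor 19000/65 = 292.31
Step 2: 7-fold → factor 7
Step 3: 350 μL + 400 μL = 750 μL total → factor 750/350 = 2.1429
Step 4: 45 μL brought to 3050 μL → factor 3050/45 = 67.778
Step 5: 0.5 mL + 1 mL = 1.5 mL total → factor 1.5/0.5 = 3
Overall dilution factor = 292.31 × 7 × 2.1429 × 67.778 × 3 = 8.9154 × 10^5
Stock = 8.97 ng/mL × 8.9154 × 10^5 = 7.997 × 10^6 ng/mL = 8.00 mg/mL

8.00 mg/mL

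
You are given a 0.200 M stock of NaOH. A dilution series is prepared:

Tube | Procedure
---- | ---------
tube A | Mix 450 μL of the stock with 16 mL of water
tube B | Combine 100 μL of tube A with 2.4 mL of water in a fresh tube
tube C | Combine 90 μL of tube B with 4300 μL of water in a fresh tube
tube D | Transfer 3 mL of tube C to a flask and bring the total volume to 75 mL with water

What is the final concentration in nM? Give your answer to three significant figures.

179 nM

Step 1: 450 μL + 16 mL = 16450 μL total → factor 16450/450 = 36.556
Step 2: 100 μL + 2.4 mL = 2500 μL total → factor 2500/100 = 25
Step 3: 90 μL + 4300 μL = 4390 μL total → factor 4390/90 = 48.778
Step 4: 3 mL brought to 75 mL → factor 75/3 = 25
Overall dilution factor = 36.556 × 25 × 48.778 × 25 = 1.1144 × 10^6
Final = 0.200 M / 1.1144 × 10^6 = 1.795 × 10^-7 M = 179 nM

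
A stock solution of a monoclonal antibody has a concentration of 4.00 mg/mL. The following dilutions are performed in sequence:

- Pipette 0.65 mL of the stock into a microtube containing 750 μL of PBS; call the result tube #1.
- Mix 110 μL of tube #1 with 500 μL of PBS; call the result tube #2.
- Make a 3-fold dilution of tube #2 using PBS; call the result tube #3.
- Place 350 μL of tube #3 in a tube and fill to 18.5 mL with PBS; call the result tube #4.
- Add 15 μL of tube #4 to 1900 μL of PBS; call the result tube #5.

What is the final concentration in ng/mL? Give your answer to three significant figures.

16.5 ng/mL

Step 1: 0.65 mL + 750 μL = 1.4 mL total → factor 1.4/0.65 = 2.1538
Step 2: 110 μL + 500 μL = 610 μL total → factor 610/110 = 5.5455
Step 3: 3-fold → factor 3
Step 4: 350 μL brought to 18.5 mL → factor 18500/350 = 52.857
Step 5: 15 μL + 1900 μL = 1915 μL total → factor 1915/15 = 127.67
Overall dilution factor = 2.1538 × 5.5455 × 3 × 52.857 × 127.67 = 2.418 × 10^5
Final = 4.00 mg/mL / 2.418 × 10^5 = 1.654 × 10^-5 mg/mL = 16.5 ng/mL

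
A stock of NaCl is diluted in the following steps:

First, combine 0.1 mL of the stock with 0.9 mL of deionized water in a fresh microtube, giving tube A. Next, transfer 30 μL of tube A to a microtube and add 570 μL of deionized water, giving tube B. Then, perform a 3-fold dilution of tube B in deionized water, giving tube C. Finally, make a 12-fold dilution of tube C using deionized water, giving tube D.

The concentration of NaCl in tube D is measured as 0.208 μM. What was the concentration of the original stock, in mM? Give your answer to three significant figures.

1.50 mM

Step 1: 0.1 mL + 0.9 mL = 1 mL total → factor 1/0.1 = 10
Step 2: 30 μL + 570 μL = 600 μL total → factor 600/30 = 20
Step 3: 3-fold → factor 3
Step 4: 12-fold → factor 12
Overall dilution factor = 10 × 20 × 3 × 12 = 7200
Stock = 0.208 μM × 7200 = 1498 μM = 1.50 mM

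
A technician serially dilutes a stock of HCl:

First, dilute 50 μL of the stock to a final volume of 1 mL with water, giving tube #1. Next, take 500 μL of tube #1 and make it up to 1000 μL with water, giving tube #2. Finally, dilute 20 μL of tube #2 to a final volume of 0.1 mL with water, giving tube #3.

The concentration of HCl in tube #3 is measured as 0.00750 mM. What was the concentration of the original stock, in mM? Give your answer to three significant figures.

Step 1: 50 μL brought to 1 mL → factor 1000/50 = 20
Step 2: 500 μL brought to 1000 μL → factor 1000/500 = 2
Step 3: 20 μL brought to 0.1 mL → factor 100/20 = 5
Overall dilution factor = 20 × 2 × 5 = 200
Stock = 0.00750 mM × 200 = 1.50 mM

1.50 mM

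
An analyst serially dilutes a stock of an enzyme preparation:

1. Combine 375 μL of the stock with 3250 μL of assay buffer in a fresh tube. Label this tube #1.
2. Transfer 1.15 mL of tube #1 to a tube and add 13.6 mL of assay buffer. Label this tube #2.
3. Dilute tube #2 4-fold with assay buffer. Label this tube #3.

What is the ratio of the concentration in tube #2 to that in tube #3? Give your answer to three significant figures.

Step 1: 375 μL + 3250 μL = 3625 μL total → factor 3625/375 = 9.6667
Step 2: 1.15 mL + 13.6 mL = 14.75 mL total → factor 14.75/1.15 = 12.826
Step 3: 4-fold → factor 4
Dilution factor to tube #2 = 123.99; to tube #3 = 495.94
[tube #2]/[tube #3] = (factor to tube #3)/(factor to tube #2) = 495.94/123.99 = 4.00

4.00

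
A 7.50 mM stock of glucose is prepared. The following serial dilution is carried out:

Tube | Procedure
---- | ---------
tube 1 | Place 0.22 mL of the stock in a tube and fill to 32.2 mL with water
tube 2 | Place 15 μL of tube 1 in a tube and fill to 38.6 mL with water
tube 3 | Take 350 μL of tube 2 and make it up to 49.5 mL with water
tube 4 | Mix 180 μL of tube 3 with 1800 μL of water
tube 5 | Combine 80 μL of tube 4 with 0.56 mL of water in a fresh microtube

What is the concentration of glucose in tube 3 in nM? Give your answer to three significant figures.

0.141 nM

Step 1: 0.22 mL brought to 32.2 mL → factor 32.2/0.22 = 146.36
Step 2: 15 μL brought to 38.6 mL → factor 38600/15 = 2573.3
Step 3: 350 μL brought to 49.5 mL → factor 49500/350 = 141.43
Dilution factor through tube 3 = 146.36 × 2573.3 × 141.43 = 5.3268 × 10^7
[tube 3] = 7.50 mM / 5.3268 × 10^7 = 1.408 × 10^-7 mM = 0.141 nM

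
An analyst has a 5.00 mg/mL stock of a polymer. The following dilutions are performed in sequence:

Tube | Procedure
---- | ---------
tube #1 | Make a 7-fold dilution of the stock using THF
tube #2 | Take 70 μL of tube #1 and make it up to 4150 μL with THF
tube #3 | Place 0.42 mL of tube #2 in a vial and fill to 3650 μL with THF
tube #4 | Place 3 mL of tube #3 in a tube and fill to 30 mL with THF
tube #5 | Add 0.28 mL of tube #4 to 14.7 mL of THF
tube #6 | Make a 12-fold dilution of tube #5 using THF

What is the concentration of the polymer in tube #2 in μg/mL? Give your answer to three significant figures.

12.0 μg/mL

Step 1: 7-fold → factor 7
Step 2: 70 μL brought to 4150 μL → factor 4150/70 = 59.286
Dilution factor through tube #2 = 7 × 59.286 = 415
[tube #2] = 5.00 mg/mL / 415 = 0.01205 mg/mL = 12.0 μg/mL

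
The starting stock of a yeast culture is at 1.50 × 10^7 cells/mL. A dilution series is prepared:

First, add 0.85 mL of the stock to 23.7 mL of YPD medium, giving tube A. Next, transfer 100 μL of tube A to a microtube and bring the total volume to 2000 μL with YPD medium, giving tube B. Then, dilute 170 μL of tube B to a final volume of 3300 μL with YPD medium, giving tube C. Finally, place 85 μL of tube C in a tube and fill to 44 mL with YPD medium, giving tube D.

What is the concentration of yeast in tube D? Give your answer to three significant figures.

2.58 cells/mL

Step 1: 0.85 mL + 23.7 mL = 24.55 mL total → factor 24.55/0.85 = 28.882
Step 2: 100 μL brought to 2000 μL → factor 2000/100 = 20
Step 3: 170 μL brought to 3300 μL → factor 3300/170 = 19.412
Step 4: 85 μL brought to 44 mL → factor 44000/85 = 517.65
Overall dilution factor = 28.882 × 20 × 19.412 × 517.65 = 5.8045 × 10^6
Final = 1.50 × 10^7 cells/mL / 5.8045 × 10^6 = 2.58 cells/mL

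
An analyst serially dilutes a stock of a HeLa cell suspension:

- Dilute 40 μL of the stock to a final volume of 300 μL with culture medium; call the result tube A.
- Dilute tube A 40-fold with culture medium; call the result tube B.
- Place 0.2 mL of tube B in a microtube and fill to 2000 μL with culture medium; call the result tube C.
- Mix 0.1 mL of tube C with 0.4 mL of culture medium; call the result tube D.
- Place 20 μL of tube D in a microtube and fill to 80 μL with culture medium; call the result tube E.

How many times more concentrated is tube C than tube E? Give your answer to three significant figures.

20.0

Step 1: 40 μL brought to 300 μL → factor 300/40 = 7.5
Step 2: 40-fold → factor 40
Step 3: 0.2 mL brought to 2000 μL → factor 2/0.2 = 10
Step 4: 0.1 mL + 0.4 mL = 0.5 mL total → factor 0.5/0.1 = 5
Step 5: 20 μL brought to 80 μL → factor 80/20 = 4
Dilution factor to tube C = 3000; to tube E = 60000
[tube C]/[tube E] = (factor to tube E)/(factor to tube C) = 60000/3000 = 20.0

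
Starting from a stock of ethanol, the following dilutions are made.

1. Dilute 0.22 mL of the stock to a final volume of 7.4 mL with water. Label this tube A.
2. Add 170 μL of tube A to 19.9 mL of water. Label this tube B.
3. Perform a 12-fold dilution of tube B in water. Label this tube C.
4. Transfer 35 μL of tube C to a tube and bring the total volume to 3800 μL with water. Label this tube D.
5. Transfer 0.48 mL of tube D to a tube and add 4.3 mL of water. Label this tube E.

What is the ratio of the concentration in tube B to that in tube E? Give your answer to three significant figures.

Step 1: 0.22 mL brought to 7.4 mL → factor 7.4/0.22 = 33.636
Step 2: 170 μL + 19.9 mL = 20070 μL total → factor 20070/170 = 118.06
Step 3: 12-fold → factor 12
Step 4: 35 μL brought to 3800 μL → factor 3800/35 = 108.57
Step 5: 0.48 mL + 4.3 mL = 4.78 mL total → factor 4.78/0.48 = 9.9583
Dilution factor to tube B = 3971.1; to tube E = 5.1522 × 10^7
[tube B]/[tube E] = (factor to tube E)/(factor to tube B) = 5.1522 × 10^7/3971.1 = 1.30 × 10^4

1.30 × 10^4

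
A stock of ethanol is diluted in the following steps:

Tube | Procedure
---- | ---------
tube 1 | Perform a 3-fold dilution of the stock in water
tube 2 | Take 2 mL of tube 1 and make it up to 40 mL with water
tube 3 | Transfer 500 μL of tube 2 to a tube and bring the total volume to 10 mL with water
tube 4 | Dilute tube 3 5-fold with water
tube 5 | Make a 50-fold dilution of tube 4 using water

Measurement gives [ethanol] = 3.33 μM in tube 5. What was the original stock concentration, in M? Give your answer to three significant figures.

Step 1: 3-fold → factor 3
Step 2: 2 mL brought to 40 mL → factor 40/2 = 20
Step 3: 500 μL brought to 10 mL → factor 10000/500 = 20
Step 4: 5-fold → factor 5
Step 5: 50-fold → factor 50
Overall dilution factor = 3 × 20 × 20 × 5 × 50 = 3 × 10^5
Stock = 3.33 μM × 3 × 10^5 = 9.990 × 10^5 μM = 0.999 M

0.999 M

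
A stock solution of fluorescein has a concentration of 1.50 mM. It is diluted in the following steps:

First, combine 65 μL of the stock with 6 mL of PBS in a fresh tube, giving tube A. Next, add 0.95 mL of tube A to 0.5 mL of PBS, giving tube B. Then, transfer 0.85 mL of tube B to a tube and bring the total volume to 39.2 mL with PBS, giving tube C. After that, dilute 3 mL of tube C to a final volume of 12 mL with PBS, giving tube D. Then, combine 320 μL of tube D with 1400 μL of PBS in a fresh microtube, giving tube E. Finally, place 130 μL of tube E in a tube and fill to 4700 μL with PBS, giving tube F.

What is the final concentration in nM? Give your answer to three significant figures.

Step 1: 65 μL + 6 mL = 6065 μL total → factor 6065/65 = 93.308
Step 2: 0.95 mL + 0.5 mL = 1.45 mL total → factor 1.45/0.95 = 1.5263
Step 3: 0.85 mL brought to 39.2 mL → factor 39.2/0.85 = 46.118
Step 4: 3 mL brought to 12 mL → factor 12/3 = 4
Step 5: 320 μL + 1400 μL = 1720 μL total → factor 1720/320 = 5.375
Step 6: 130 μL brought to 4700 μL → factor 4700/130 = 36.154
Overall dilution factor = 93.308 × 1.5263 × 46.118 × 4 × 5.375 × 36.154 = 5.1053 × 10^6
Final = 1.50 mM / 5.1053 × 10^6 = 2.938 × 10^-7 mM = 0.294 nM

0.294 nM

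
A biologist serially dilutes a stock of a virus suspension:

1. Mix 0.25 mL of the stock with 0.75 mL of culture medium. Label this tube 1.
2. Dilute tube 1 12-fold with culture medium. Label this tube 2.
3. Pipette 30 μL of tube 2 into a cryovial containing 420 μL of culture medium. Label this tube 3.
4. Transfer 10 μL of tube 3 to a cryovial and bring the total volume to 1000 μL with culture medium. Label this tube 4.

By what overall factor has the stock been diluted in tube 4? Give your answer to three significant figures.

Step 1: 0.25 mL + 0.75 mL = 1 mL total → factor 1/0.25 = 4
Step 2: 12-fold → factor 12
Step 3: 30 μL + 420 μL = 450 μL total → factor 450/30 = 15
Step 4: 10 μL brought to 1000 μL → factor 1000/10 = 100
Overall dilution factor = 4 × 12 × 15 × 100 = 72000

7.20 × 10^4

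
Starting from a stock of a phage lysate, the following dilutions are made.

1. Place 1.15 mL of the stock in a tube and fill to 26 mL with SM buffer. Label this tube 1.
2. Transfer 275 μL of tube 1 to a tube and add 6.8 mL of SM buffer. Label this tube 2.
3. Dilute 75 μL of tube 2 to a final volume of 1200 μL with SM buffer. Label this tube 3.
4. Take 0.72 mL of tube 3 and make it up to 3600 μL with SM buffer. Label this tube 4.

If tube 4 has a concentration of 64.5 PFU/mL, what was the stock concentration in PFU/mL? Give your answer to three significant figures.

3.00 × 10^6 PFU/mL

Step 1: 1.15 mL brought to 26 mL → factor 26/1.15 = 22.609
Step 2: 275 μL + 6.8 mL = 7075 μL total → factor 7075/275 = 25.727
Step 3: 75 μL brought to 1200 μL → factor 1200/75 = 16
Step 4: 0.72 mL brought to 3600 μL → factor 3.6/0.72 = 5
Overall dilution factor = 22.609 × 25.727 × 16 × 5 = 46533
Stock = 64.5 PFU/mL × 46533 = 3.00 × 10^6 PFU/mL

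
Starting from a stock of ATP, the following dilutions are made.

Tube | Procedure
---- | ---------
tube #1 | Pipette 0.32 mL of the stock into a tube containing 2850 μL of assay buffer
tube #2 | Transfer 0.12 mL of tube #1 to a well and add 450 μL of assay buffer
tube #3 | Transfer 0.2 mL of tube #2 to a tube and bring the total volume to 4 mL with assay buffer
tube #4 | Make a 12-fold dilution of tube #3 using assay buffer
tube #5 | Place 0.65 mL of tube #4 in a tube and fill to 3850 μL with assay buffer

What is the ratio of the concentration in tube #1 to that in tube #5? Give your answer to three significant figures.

Step 1: 0.32 mL + 2850 μL = 3.17 mL total → factor 3.17/0.32 = 9.9062
Step 2: 0.12 mL + 450 μL = 0.57 mL total → factor 0.57/0.12 = 4.75
Step 3: 0.2 mL brought to 4 mL → factor 4/0.2 = 20
Step 4: 12-fold → factor 12
Step 5: 0.65 mL brought to 3850 μL → factor 3.85/0.65 = 5.9231
Dilution factor to tube #1 = 9.9062; to tube #5 = 66890
[tube #1]/[tube #5] = (factor to tube #5)/(factor to tube #1) = 66890/9.9062 = 6.75 × 10^3

6.75 × 10^3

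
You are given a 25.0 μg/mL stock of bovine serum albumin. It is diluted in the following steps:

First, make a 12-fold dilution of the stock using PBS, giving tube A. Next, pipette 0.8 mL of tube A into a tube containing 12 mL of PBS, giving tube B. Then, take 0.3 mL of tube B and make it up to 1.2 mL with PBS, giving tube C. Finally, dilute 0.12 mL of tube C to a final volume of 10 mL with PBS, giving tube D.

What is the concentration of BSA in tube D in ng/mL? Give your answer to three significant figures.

0.391 ng/mL

Step 1: 12-fold → factor 12
Step 2: 0.8 mL + 12 mL = 12.8 mL total → factor 12.8/0.8 = 16
Step 3: 0.3 mL brought to 1.2 mL → factor 1.2/0.3 = 4
Step 4: 0.12 mL brought to 10 mL → factor 10/0.12 = 83.333
Overall dilution factor = 12 × 16 × 4 × 83.333 = 64000
Final = 25.0 μg/mL / 64000 = 0.0003906 μg/mL = 0.391 ng/mL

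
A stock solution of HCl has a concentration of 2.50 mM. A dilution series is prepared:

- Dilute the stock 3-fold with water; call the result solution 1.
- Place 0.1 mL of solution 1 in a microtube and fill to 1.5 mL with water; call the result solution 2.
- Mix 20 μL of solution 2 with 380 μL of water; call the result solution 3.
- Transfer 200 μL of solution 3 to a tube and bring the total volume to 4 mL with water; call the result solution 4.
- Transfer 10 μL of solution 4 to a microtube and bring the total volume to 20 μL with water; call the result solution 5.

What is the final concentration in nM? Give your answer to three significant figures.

Step 1: 3-fold → factor 3
Step 2: 0.1 mL brought to 1.5 mL → factor 1.5/0.1 = 15
Step 3: 20 μL + 380 μL = 400 μL total → factor 400/20 = 20
Step 4: 200 μL brought to 4 mL → factor 4000/200 = 20
Step 5: 10 μL brought to 20 μL → factor 20/10 = 2
Overall dilution factor = 3 × 15 × 20 × 20 × 2 = 36000
Final = 2.50 mM / 36000 = 6.944 × 10^-5 mM = 69.4 nM

69.4 nM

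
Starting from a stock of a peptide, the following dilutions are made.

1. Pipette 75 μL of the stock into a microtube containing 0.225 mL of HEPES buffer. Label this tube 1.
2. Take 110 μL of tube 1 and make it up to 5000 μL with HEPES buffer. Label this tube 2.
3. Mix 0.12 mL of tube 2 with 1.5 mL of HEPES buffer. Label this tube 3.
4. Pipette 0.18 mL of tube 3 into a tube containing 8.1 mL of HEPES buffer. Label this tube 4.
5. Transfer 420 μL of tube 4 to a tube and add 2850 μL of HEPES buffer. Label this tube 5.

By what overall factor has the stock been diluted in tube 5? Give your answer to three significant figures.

8.79 × 10^5

Step 1: 75 μL + 0.225 mL = 300 μL total → factor 300/75 = 4
Step 2: 110 μL brought to 5000 μL → factor 5000/110 = 45.455
Step 3: 0.12 mL + 1.5 mL = 1.62 mL total → factor 1.62/0.12 = 13.5
Step 4: 0.18 mL + 8.1 mL = 8.28 mL total → factor 8.28/0.18 = 46
Step 5: 420 μL + 2850 μL = 3270 μL total → factor 3270/420 = 7.7857
Overall dilution factor = 4 × 45.455 × 13.5 × 46 × 7.7857 = 8.7908 × 10^5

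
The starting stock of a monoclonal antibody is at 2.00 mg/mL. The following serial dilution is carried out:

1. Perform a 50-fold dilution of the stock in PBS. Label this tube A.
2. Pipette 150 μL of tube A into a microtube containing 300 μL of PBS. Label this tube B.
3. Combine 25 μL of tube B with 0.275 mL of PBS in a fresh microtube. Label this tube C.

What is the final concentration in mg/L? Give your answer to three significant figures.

Step 1: 50-fold → factor 50
Step 2: 150 μL + 300 μL = 450 μL total → factor 450/150 = 3
Step 3: 25 μL + 0.275 mL = 300 μL total → factor 300/25 = 12
Overall dilution factor = 50 × 3 × 12 = 1800
Final = 2.00 mg/mL / 1800 = 0.001111 mg/mL = 1.11 mg/L

1.11 mg/L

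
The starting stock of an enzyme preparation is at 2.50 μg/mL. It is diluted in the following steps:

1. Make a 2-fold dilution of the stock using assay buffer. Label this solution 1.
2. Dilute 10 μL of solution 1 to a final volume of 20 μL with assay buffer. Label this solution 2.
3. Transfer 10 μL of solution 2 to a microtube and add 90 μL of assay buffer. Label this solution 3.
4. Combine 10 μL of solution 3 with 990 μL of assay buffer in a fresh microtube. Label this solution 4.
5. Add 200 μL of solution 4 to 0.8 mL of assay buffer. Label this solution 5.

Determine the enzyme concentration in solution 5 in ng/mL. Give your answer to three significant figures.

0.125 ng/mL

Step 1: 2-fold → factor 2
Step 2: 10 μL brought to 20 μL → factor 20/10 = 2
Step 3: 10 μL + 90 μL = 100 μL total → factor 100/10 = 10
Step 4: 10 μL + 990 μL = 1000 μL total → factor 1000/10 = 100
Step 5: 200 μL + 0.8 mL = 1000 μL total → factor 1000/200 = 5
Overall dilution factor = 2 × 2 × 10 × 100 × 5 = 20000
Final = 2.50 μg/mL / 20000 = 0.0001250 μg/mL = 0.125 ng/mL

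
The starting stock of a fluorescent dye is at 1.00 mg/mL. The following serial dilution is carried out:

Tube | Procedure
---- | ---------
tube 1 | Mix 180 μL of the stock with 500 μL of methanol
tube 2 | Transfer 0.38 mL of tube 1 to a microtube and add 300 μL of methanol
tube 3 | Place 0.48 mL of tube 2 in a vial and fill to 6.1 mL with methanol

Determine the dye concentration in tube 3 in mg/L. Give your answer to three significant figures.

11.6 mg/L

Step 1: 180 μL + 500 μL = 680 μL total → factor 680/180 = 3.7778
Step 2: 0.38 mL + 300 μL = 0.68 mL total → factor 0.68/0.38 = 1.7895
Step 3: 0.48 mL brought to 6.1 mL → factor 6.1/0.48 = 12.708
Overall dilution factor = 3.7778 × 1.7895 × 12.708 = 85.911
Final = 1.00 mg/mL / 85.911 = 0.01164 mg/mL = 11.6 mg/L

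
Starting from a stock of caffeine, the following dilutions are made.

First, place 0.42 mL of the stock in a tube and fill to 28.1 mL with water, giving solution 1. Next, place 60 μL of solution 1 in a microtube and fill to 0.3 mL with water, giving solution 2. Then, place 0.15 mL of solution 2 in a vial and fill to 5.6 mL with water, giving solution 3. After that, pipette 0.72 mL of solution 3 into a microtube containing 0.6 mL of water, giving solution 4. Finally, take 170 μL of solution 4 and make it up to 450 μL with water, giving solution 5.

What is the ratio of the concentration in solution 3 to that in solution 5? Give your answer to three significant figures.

Step 1: 0.42 mL brought to 28.1 mL → factor 28.1/0.42 = 66.905
Step 2: 60 μL brought to 0.3 mL → factor 300/60 = 5
Step 3: 0.15 mL brought to 5.6 mL → factor 5.6/0.15 = 37.333
Step 4: 0.72 mL + 0.6 mL = 1.32 mL total → factor 1.32/0.72 = 1.8333
Step 5: 170 μL brought to 450 μL → factor 450/170 = 2.6471
Dilution factor to solution 3 = 12489; to solution 5 = 60608
[solution 3]/[solution 5] = (factor to solution 5)/(factor to solution 3) = 60608/12489 = 4.85

4.85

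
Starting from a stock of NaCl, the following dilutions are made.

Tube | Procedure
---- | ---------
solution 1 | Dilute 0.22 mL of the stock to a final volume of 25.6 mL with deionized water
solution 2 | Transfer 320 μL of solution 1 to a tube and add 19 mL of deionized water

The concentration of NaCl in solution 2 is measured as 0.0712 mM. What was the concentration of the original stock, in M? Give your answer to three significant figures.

0.500 M

Step 1: 0.22 mL brought to 25.6 mL → factor 25.6/0.22 = 116.36
Step 2: 320 μL + 19 mL = 19320 μL total → factor 19320/320 = 60.375
Overall dilution factor = 116.36 × 60.375 = 7025.5
Stock = 0.0712 mM × 7025.5 = 500.2 mM = 0.500 M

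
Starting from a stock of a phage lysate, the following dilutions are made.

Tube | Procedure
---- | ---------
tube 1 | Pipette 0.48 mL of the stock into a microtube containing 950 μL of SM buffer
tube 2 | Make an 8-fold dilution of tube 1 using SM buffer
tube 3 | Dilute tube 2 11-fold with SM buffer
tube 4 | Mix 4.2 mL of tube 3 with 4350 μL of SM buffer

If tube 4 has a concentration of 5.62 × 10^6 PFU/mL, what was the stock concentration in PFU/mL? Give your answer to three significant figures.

3.00 × 10^9 PFU/mL

Step 1: 0.48 mL + 950 μL = 1.43 mL total → factor 1.43/0.48 = 2.9792
Step 2: 8-fold → factor 8
Step 3: 11-fold → factor 11
Step 4: 4.2 mL + 4350 μL = 8.55 mL total → factor 8.55/4.2 = 2.0357
Overall dilution factor = 2.9792 × 8 × 11 × 2.0357 = 533.7
Stock = 5.62 × 10^6 PFU/mL × 533.7 = 3.00 × 10^9 PFU/mL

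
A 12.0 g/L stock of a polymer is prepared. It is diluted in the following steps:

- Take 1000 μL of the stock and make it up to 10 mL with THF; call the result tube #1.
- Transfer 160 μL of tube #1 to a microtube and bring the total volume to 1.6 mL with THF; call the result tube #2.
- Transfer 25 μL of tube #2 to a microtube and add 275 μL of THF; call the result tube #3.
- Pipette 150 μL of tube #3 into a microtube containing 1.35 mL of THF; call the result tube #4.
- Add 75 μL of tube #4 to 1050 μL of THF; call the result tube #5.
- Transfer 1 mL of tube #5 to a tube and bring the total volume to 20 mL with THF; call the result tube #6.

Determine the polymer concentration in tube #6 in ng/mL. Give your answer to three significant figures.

3.33 ng/mL

Step 1: 1000 μL brought to 10 mL → factor 10000/1000 = 10
Step 2: 160 μL brought to 1.6 mL → factor 1600/160 = 10
Step 3: 25 μL + 275 μL = 300 μL total → factor 300/25 = 12
Step 4: 150 μL + 1.35 mL = 1500 μL total → factor 1500/150 = 10
Step 5: 75 μL + 1050 μL = 1125 μL total → factor 1125/75 = 15
Step 6: 1 mL brought to 20 mL → factor 20/1 = 20
Overall dilution factor = 10 × 10 × 12 × 10 × 15 × 20 = 3.6 × 10^6
Final = 12.0 g/L / 3.6 × 10^6 = 3.333 × 10^-6 g/L = 3.33 ng/mL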